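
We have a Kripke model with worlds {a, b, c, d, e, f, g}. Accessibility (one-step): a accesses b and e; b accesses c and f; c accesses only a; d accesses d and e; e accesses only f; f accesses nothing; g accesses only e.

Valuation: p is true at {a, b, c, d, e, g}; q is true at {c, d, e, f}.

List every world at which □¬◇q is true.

a: successors {b, e}; ¬◇q there: b:F, e:F. ✗
b: successors {c, f}; ¬◇q there: c:T, f:T. ✓
c: successors {a}; ¬◇q there: a:F. ✗
d: successors {d, e}; ¬◇q there: d:F, e:F. ✗
e: successors {f}; ¬◇q there: f:T. ✓
f: no successors, so □¬◇q holds vacuously. ✓
g: successors {e}; ¬◇q there: e:F. ✗

{b, e, f}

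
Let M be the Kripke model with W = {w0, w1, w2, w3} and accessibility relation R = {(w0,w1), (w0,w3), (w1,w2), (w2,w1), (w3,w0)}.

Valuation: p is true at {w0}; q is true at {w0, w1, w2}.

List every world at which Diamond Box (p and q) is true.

{w0}

w0: successors {w1, w3}; Box (p and q) there: w1:F, w3:T. ✓
w1: successors {w2}; Box (p and q) there: w2:F. ✗
w2: successors {w1}; Box (p and q) there: w1:F. ✗
w3: successors {w0}; Box (p and q) there: w0:F. ✗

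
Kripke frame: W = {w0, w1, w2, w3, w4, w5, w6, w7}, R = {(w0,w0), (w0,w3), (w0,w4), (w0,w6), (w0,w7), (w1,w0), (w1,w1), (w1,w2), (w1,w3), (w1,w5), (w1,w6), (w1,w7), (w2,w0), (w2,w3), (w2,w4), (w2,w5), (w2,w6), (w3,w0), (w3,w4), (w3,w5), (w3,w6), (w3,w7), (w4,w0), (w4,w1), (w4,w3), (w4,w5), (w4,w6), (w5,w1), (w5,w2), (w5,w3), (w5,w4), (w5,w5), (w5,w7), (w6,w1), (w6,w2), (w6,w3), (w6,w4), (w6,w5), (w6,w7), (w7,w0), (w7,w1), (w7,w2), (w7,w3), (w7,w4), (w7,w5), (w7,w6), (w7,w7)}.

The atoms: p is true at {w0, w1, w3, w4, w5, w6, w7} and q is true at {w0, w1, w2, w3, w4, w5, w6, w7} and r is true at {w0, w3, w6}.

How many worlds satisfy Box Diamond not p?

0

w0: successors {w0, w3, w4, w6, w7}; Diamond not p there: w0:F, w3:F, w4:F, w6:T, w7:T. ✗
w1: successors {w0, w1, w2, w3, w5, w6, w7}; Diamond not p there: w0:F, w1:T, w2:F, w3:F, w5:T, w6:T, w7:T. ✗
w2: successors {w0, w3, w4, w5, w6}; Diamond not p there: w0:F, w3:F, w4:F, w5:T, w6:T. ✗
w3: successors {w0, w4, w5, w6, w7}; Diamond not p there: w0:F, w4:F, w5:T, w6:T, w7:T. ✗
w4: successors {w0, w1, w3, w5, w6}; Diamond not p there: w0:F, w1:T, w3:F, w5:T, w6:T. ✗
w5: successors {w1, w2, w3, w4, w5, w7}; Diamond not p there: w1:T, w2:F, w3:F, w4:F, w5:T, w7:T. ✗
w6: successors {w1, w2, w3, w4, w5, w7}; Diamond not p there: w1:T, w2:F, w3:F, w4:F, w5:T, w7:T. ✗
w7: successors {w0, w1, w2, w3, w4, w5, w6, w7}; Diamond not p there: w0:F, w1:T, w2:F, w3:F, w4:F, w5:T, w6:T, w7:T. ✗
Satisfying worlds: ∅.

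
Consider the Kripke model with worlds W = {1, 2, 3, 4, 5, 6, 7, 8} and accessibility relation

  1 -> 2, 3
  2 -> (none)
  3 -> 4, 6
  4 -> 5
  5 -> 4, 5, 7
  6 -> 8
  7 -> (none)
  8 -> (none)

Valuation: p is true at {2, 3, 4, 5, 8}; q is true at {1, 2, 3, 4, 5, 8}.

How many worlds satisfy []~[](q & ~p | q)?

4

1: successors {2, 3}; ~[](q & ~p | q) there: 2:F, 3:T. ✗
2: no successors, so []~[](q & ~p | q) holds vacuously. ✓
3: successors {4, 6}; ~[](q & ~p | q) there: 4:F, 6:F. ✗
4: successors {5}; ~[](q & ~p | q) there: 5:T. ✓
5: successors {4, 5, 7}; ~[](q & ~p | q) there: 4:F, 5:T, 7:F. ✗
6: successors {8}; ~[](q & ~p | q) there: 8:F. ✗
7: no successors, so []~[](q & ~p | q) holds vacuously. ✓
8: no successors, so []~[](q & ~p | q) holds vacuously. ✓
Satisfying worlds: {2, 4, 7, 8}.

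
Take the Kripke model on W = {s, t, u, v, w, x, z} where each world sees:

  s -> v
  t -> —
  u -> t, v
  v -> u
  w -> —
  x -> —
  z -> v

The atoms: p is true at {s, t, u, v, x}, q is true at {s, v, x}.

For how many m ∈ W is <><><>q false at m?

4

s: successors {v}; <><>q there: v:T. ✓
t: no successors, so <><><>q fails. ✗
u: successors {t, v}; <><>q there: t:F, v:T. ✓
v: successors {u}; <><>q there: u:F. ✗
w: no successors, so <><><>q fails. ✗
x: no successors, so <><><>q fails. ✗
z: successors {v}; <><>q there: v:T. ✓
Satisfying worlds: {s, u, z}.
So <><><>q fails at the other 4 worlds.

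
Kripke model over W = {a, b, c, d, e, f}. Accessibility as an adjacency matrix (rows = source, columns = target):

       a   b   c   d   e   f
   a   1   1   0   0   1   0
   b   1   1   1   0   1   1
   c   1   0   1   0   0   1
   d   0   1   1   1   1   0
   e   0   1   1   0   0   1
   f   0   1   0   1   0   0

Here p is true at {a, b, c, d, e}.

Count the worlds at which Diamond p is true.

6

a: successors {a, b, e}; p there: a:T, b:T, e:T. ✓
b: successors {a, b, c, e, f}; p there: a:T, b:T, c:T, e:T, f:F. ✓
c: successors {a, c, f}; p there: a:T, c:T, f:F. ✓
d: successors {b, c, d, e}; p there: b:T, c:T, d:T, e:T. ✓
e: successors {b, c, f}; p there: b:T, c:T, f:F. ✓
f: successors {b, d}; p there: b:T, d:T. ✓
Satisfying worlds: {a, b, c, d, e, f}.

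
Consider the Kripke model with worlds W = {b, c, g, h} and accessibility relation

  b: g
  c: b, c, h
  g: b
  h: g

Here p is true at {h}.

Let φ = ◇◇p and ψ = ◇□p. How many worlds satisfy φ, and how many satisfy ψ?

1 and 0

For ◇◇p:
b: successors {g}; ◇p there: g:F. ✗
c: successors {b, c, h}; ◇p there: b:F, c:T, h:F. ✓
g: successors {b}; ◇p there: b:F. ✗
h: successors {g}; ◇p there: g:F. ✗
— 1 world.
For ◇□p:
b: successors {g}; □p there: g:F. ✗
c: successors {b, c, h}; □p there: b:F, c:F, h:F. ✗
g: successors {b}; □p there: b:F. ✗
h: successors {g}; □p there: g:F. ✗
— 0 worlds.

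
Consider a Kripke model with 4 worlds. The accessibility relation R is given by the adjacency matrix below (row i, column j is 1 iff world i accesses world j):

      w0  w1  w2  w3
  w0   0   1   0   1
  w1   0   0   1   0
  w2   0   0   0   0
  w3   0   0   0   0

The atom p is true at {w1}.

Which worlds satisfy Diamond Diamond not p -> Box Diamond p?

{w1, w2, w3}

w0: Diamond Diamond not p is T, Box Diamond p is F. ✗
w1: Diamond Diamond not p is F, Box Diamond p is F. ✓
w2: Diamond Diamond not p is F, Box Diamond p is T. ✓
w3: Diamond Diamond not p is F, Box Diamond p is T. ✓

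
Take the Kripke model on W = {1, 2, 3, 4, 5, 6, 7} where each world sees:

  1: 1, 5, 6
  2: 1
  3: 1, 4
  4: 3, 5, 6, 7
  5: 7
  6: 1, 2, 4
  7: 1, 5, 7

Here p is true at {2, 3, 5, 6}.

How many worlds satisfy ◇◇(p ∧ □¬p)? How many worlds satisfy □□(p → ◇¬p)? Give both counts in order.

7 and 7

For ◇◇(p ∧ □¬p):
1: successors {1, 5, 6}; ◇(p ∧ □¬p) there: 1:T, 5:F, 6:T. ✓
2: successors {1}; ◇(p ∧ □¬p) there: 1:T. ✓
3: successors {1, 4}; ◇(p ∧ □¬p) there: 1:T, 4:T. ✓
4: successors {3, 5, 6, 7}; ◇(p ∧ □¬p) there: 3:F, 5:F, 6:T, 7:T. ✓
5: successors {7}; ◇(p ∧ □¬p) there: 7:T. ✓
6: successors {1, 2, 4}; ◇(p ∧ □¬p) there: 1:T, 2:F, 4:T. ✓
7: successors {1, 5, 7}; ◇(p ∧ □¬p) there: 1:T, 5:F, 7:T. ✓
— 7 worlds.
For □□(p → ◇¬p):
1: successors {1, 5, 6}; □(p → ◇¬p) there: 1:T, 5:T, 6:T. ✓
2: successors {1}; □(p → ◇¬p) there: 1:T. ✓
3: successors {1, 4}; □(p → ◇¬p) there: 1:T, 4:T. ✓
4: successors {3, 5, 6, 7}; □(p → ◇¬p) there: 3:T, 5:T, 6:T, 7:T. ✓
5: successors {7}; □(p → ◇¬p) there: 7:T. ✓
6: successors {1, 2, 4}; □(p → ◇¬p) there: 1:T, 2:T, 4:T. ✓
7: successors {1, 5, 7}; □(p → ◇¬p) there: 1:T, 5:T, 7:T. ✓
— 7 worlds.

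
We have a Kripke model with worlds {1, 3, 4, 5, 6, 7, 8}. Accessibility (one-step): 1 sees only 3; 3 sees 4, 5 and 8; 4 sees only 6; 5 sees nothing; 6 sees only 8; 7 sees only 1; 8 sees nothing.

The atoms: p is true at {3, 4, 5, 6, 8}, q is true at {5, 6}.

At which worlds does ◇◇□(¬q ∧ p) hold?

{1, 3, 4}

1: successors {3}; ◇□(¬q ∧ p) there: 3:T. ✓
3: successors {4, 5, 8}; ◇□(¬q ∧ p) there: 4:T, 5:F, 8:F. ✓
4: successors {6}; ◇□(¬q ∧ p) there: 6:T. ✓
5: no successors, so ◇◇□(¬q ∧ p) fails. ✗
6: successors {8}; ◇□(¬q ∧ p) there: 8:F. ✗
7: successors {1}; ◇□(¬q ∧ p) there: 1:F. ✗
8: no successors, so ◇◇□(¬q ∧ p) fails. ✗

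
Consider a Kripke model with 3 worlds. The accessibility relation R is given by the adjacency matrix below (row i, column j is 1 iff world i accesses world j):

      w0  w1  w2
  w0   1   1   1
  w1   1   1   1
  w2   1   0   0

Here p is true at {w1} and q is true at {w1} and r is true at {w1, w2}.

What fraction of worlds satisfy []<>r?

1/3

w0: successors {w0, w1, w2}; <>r there: w0:T, w1:T, w2:F. ✗
w1: successors {w0, w1, w2}; <>r there: w0:T, w1:T, w2:F. ✗
w2: successors {w0}; <>r there: w0:T. ✓
That's 1 of 3 worlds, so 1/3.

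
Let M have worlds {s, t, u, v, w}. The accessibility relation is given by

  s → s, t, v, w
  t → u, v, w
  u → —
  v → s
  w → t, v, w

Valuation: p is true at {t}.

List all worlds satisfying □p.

{u}

s: successors {s, t, v, w}; p there: s:F, t:T, v:F, w:F. ✗
t: successors {u, v, w}; p there: u:F, v:F, w:F. ✗
u: no successors, so □p holds vacuously. ✓
v: successors {s}; p there: s:F. ✗
w: successors {t, v, w}; p there: t:T, v:F, w:F. ✗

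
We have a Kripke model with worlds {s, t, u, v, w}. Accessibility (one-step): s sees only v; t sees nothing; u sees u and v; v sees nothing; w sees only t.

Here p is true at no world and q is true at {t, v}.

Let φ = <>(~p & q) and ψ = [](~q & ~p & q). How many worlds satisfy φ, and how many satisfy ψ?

For <>(~p & q):
s: successors {v}; ~p & q there: v:T. ✓
t: no successors, so <>(~p & q) fails. ✗
u: successors {u, v}; ~p & q there: u:F, v:T. ✓
v: no successors, so <>(~p & q) fails. ✗
w: successors {t}; ~p & q there: t:T. ✓
— 3 worlds.
For [](~q & ~p & q):
s: successors {v}; ~q & ~p & q there: v:F. ✗
t: no successors, so [](~q & ~p & q) holds vacuously. ✓
u: successors {u, v}; ~q & ~p & q there: u:F, v:F. ✗
v: no successors, so [](~q & ~p & q) holds vacuously. ✓
w: successors {t}; ~q & ~p & q there: t:F. ✗
— 2 worlds.

3 and 2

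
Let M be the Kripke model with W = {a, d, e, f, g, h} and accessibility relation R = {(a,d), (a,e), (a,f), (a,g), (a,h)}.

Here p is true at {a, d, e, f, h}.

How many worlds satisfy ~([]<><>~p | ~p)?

a: []<><>~p | ~p is F. ✓
d: []<><>~p | ~p is T. ✗
e: []<><>~p | ~p is T. ✗
f: []<><>~p | ~p is T. ✗
g: []<><>~p | ~p is T. ✗
h: []<><>~p | ~p is T. ✗
Satisfying worlds: {a}.

1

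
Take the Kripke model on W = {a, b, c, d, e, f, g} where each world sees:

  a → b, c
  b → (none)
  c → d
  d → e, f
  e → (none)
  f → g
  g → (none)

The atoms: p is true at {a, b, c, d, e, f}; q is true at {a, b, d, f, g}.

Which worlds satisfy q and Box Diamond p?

a: q is T, Box Diamond p is F. ✗
b: q is T, Box Diamond p is T. ✓
c: q is F, Box Diamond p is T. ✗
d: q is T, Box Diamond p is F. ✗
e: q is F, Box Diamond p is T. ✗
f: q is T, Box Diamond p is F. ✗
g: q is T, Box Diamond p is T. ✓

{b, g}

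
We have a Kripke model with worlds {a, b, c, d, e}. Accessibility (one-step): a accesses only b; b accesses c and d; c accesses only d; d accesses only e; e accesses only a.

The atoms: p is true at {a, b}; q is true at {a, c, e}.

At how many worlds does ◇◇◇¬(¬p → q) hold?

a: successors {b}; ◇◇¬(¬p → q) there: b:T. ✓
b: successors {c, d}; ◇◇¬(¬p → q) there: c:F, d:F. ✗
c: successors {d}; ◇◇¬(¬p → q) there: d:F. ✗
d: successors {e}; ◇◇¬(¬p → q) there: e:F. ✗
e: successors {a}; ◇◇¬(¬p → q) there: a:T. ✓
Satisfying worlds: {a, e}.

2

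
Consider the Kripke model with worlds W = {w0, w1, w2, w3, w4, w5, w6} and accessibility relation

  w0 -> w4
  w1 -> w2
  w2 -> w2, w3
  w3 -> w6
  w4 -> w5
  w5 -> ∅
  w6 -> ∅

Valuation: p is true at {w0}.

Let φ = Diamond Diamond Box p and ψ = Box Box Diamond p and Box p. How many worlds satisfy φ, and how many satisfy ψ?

For Diamond Diamond Box p:
w0: successors {w4}; Diamond Box p there: w4:T. ✓
w1: successors {w2}; Diamond Box p there: w2:F. ✗
w2: successors {w2, w3}; Diamond Box p there: w2:F, w3:T. ✓
w3: successors {w6}; Diamond Box p there: w6:F. ✗
w4: successors {w5}; Diamond Box p there: w5:F. ✗
w5: no successors, so Diamond Diamond Box p fails. ✗
w6: no successors, so Diamond Diamond Box p fails. ✗
— 2 worlds.
For Box Box Diamond p and Box p:
w0: Box Box Diamond p is F, Box p is F. ✗
w1: Box Box Diamond p is F, Box p is F. ✗
w2: Box Box Diamond p is F, Box p is F. ✗
w3: Box Box Diamond p is T, Box p is F. ✗
w4: Box Box Diamond p is T, Box p is F. ✗
w5: Box Box Diamond p is T, Box p is T. ✓
w6: Box Box Diamond p is T, Box p is T. ✓
— 2 worlds.

2 and 2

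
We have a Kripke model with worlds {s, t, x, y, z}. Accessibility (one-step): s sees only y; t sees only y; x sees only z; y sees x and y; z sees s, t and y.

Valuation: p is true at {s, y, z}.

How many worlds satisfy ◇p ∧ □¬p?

s: ◇p is T, □¬p is F. ✗
t: ◇p is T, □¬p is F. ✗
x: ◇p is T, □¬p is F. ✗
y: ◇p is T, □¬p is F. ✗
z: ◇p is T, □¬p is F. ✗
Satisfying worlds: ∅.

0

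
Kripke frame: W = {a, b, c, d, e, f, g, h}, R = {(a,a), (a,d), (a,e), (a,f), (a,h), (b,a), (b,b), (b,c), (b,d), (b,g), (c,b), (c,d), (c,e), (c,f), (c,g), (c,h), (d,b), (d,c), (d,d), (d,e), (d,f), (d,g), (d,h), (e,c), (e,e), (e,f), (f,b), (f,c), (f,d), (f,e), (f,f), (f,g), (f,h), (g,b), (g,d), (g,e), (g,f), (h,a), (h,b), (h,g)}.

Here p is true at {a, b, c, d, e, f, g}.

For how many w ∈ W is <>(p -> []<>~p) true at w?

4

a: successors {a, d, e, f, h}; p -> []<>~p there: a:F, d:F, e:F, f:F, h:T. ✓
b: successors {a, b, c, d, g}; p -> []<>~p there: a:F, b:F, c:F, d:F, g:F. ✗
c: successors {b, d, e, f, g, h}; p -> []<>~p there: b:F, d:F, e:F, f:F, g:F, h:T. ✓
d: successors {b, c, d, e, f, g, h}; p -> []<>~p there: b:F, c:F, d:F, e:F, f:F, g:F, h:T. ✓
e: successors {c, e, f}; p -> []<>~p there: c:F, e:F, f:F. ✗
f: successors {b, c, d, e, f, g, h}; p -> []<>~p there: b:F, c:F, d:F, e:F, f:F, g:F, h:T. ✓
g: successors {b, d, e, f}; p -> []<>~p there: b:F, d:F, e:F, f:F. ✗
h: successors {a, b, g}; p -> []<>~p there: a:F, b:F, g:F. ✗
Satisfying worlds: {a, c, d, f}.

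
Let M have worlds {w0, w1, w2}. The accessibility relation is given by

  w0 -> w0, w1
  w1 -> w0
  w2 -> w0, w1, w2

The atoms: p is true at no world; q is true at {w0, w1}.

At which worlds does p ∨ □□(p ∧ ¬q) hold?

w0: p is F, □□(p ∧ ¬q) is F. ✗
w1: p is F, □□(p ∧ ¬q) is F. ✗
w2: p is F, □□(p ∧ ¬q) is F. ✗

∅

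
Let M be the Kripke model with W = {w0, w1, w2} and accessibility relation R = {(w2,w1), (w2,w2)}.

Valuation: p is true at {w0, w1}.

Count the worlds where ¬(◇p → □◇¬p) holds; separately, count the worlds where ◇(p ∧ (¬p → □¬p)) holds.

For ¬(◇p → □◇¬p):
w0: ◇p → □◇¬p is T. ✗
w1: ◇p → □◇¬p is T. ✗
w2: ◇p → □◇¬p is F. ✓
— 1 world.
For ◇(p ∧ (¬p → □¬p)):
w0: no successors, so ◇(p ∧ (¬p → □¬p)) fails. ✗
w1: no successors, so ◇(p ∧ (¬p → □¬p)) fails. ✗
w2: successors {w1, w2}; p ∧ (¬p → □¬p) there: w1:T, w2:F. ✓
— 1 world.

1 and 1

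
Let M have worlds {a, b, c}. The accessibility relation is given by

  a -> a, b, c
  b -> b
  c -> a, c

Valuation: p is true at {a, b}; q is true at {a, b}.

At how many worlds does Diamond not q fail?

a: successors {a, b, c}; not q there: a:F, b:F, c:T. ✓
b: successors {b}; not q there: b:F. ✗
c: successors {a, c}; not q there: a:F, c:T. ✓
Satisfying worlds: {a, c}.
So Diamond not q fails at the other 1 world.

1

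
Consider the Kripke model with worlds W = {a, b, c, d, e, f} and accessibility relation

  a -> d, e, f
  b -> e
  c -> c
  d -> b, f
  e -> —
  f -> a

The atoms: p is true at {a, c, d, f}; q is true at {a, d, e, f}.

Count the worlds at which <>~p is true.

3

a: successors {d, e, f}; ~p there: d:F, e:T, f:F. ✓
b: successors {e}; ~p there: e:T. ✓
c: successors {c}; ~p there: c:F. ✗
d: successors {b, f}; ~p there: b:T, f:F. ✓
e: no successors, so <>~p fails. ✗
f: successors {a}; ~p there: a:F. ✗
Satisfying worlds: {a, b, d}.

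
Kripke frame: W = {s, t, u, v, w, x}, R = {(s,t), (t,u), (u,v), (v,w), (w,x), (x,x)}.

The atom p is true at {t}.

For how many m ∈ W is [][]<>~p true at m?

s: successors {t}; []<>~p there: t:T. ✓
t: successors {u}; []<>~p there: u:T. ✓
u: successors {v}; []<>~p there: v:T. ✓
v: successors {w}; []<>~p there: w:T. ✓
w: successors {x}; []<>~p there: x:T. ✓
x: successors {x}; []<>~p there: x:T. ✓
Satisfying worlds: {s, t, u, v, w, x}.

6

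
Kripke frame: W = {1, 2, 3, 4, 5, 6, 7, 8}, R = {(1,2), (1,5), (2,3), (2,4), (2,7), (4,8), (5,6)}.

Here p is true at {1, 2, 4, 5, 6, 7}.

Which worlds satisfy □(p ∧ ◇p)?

1: successors {2, 5}; p ∧ ◇p there: 2:T, 5:T. ✓
2: successors {3, 4, 7}; p ∧ ◇p there: 3:F, 4:F, 7:F. ✗
3: no successors, so □(p ∧ ◇p) holds vacuously. ✓
4: successors {8}; p ∧ ◇p there: 8:F. ✗
5: successors {6}; p ∧ ◇p there: 6:F. ✗
6: no successors, so □(p ∧ ◇p) holds vacuously. ✓
7: no successors, so □(p ∧ ◇p) holds vacuously. ✓
8: no successors, so □(p ∧ ◇p) holds vacuously. ✓

{1, 3, 6, 7, 8}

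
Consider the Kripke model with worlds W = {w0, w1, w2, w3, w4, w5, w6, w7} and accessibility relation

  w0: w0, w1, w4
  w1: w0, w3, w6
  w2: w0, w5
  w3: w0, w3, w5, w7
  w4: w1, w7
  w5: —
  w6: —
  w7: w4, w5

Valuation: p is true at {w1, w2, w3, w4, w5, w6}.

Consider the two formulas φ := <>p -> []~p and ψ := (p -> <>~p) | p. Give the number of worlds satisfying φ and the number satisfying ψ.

2 and 8

For <>p -> []~p:
w0: <>p is T, []~p is F. ✗
w1: <>p is T, []~p is F. ✗
w2: <>p is T, []~p is F. ✗
w3: <>p is T, []~p is F. ✗
w4: <>p is T, []~p is F. ✗
w5: <>p is F, []~p is T. ✓
w6: <>p is F, []~p is T. ✓
w7: <>p is T, []~p is F. ✗
— 2 worlds.
For (p -> <>~p) | p:
w0: p -> <>~p is T, p is F. ✓
w1: p -> <>~p is T, p is T. ✓
w2: p -> <>~p is T, p is T. ✓
w3: p -> <>~p is T, p is T. ✓
w4: p -> <>~p is T, p is T. ✓
w5: p -> <>~p is F, p is T. ✓
w6: p -> <>~p is F, p is T. ✓
w7: p -> <>~p is T, p is F. ✓
— 8 worlds.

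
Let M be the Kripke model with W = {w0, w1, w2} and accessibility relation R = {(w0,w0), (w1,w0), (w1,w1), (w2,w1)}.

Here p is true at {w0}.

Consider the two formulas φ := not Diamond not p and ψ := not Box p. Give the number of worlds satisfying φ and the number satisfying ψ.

1 and 2

For not Diamond not p:
w0: Diamond not p is F. ✓
w1: Diamond not p is T. ✗
w2: Diamond not p is T. ✗
— 1 world.
For not Box p:
w0: Box p is T. ✗
w1: Box p is F. ✓
w2: Box p is F. ✓
— 2 worlds.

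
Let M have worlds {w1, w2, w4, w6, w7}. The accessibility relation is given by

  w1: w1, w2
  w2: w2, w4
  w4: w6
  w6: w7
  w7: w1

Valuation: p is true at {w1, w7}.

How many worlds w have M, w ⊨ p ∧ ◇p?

w1: p is T, ◇p is T. ✓
w2: p is F, ◇p is F. ✗
w4: p is F, ◇p is F. ✗
w6: p is F, ◇p is T. ✗
w7: p is T, ◇p is T. ✓
Satisfying worlds: {w1, w7}.

2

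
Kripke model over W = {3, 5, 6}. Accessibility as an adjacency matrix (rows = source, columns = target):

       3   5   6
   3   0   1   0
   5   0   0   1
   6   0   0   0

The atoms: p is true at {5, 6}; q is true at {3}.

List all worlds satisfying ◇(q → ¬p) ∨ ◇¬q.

3: ◇(q → ¬p) is T, ◇¬q is T. ✓
5: ◇(q → ¬p) is T, ◇¬q is T. ✓
6: ◇(q → ¬p) is F, ◇¬q is F. ✗

{3, 5}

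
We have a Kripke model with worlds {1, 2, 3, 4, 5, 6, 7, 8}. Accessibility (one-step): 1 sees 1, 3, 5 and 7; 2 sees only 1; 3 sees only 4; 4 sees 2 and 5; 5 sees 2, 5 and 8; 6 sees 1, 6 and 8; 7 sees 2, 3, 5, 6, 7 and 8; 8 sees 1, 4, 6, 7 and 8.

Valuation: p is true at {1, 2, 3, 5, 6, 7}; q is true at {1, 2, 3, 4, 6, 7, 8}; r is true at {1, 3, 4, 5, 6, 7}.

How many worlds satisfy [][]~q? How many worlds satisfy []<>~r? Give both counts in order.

0 and 1

For [][]~q:
1: successors {1, 3, 5, 7}; []~q there: 1:F, 3:F, 5:F, 7:F. ✗
2: successors {1}; []~q there: 1:F. ✗
3: successors {4}; []~q there: 4:F. ✗
4: successors {2, 5}; []~q there: 2:F, 5:F. ✗
5: successors {2, 5, 8}; []~q there: 2:F, 5:F, 8:F. ✗
6: successors {1, 6, 8}; []~q there: 1:F, 6:F, 8:F. ✗
7: successors {2, 3, 5, 6, 7, 8}; []~q there: 2:F, 3:F, 5:F, 6:F, 7:F, 8:F. ✗
8: successors {1, 4, 6, 7, 8}; []~q there: 1:F, 4:F, 6:F, 7:F, 8:F. ✗
— 0 worlds.
For []<>~r:
1: successors {1, 3, 5, 7}; <>~r there: 1:F, 3:F, 5:T, 7:T. ✗
2: successors {1}; <>~r there: 1:F. ✗
3: successors {4}; <>~r there: 4:T. ✓
4: successors {2, 5}; <>~r there: 2:F, 5:T. ✗
5: successors {2, 5, 8}; <>~r there: 2:F, 5:T, 8:T. ✗
6: successors {1, 6, 8}; <>~r there: 1:F, 6:T, 8:T. ✗
7: successors {2, 3, 5, 6, 7, 8}; <>~r there: 2:F, 3:F, 5:T, 6:T, 7:T, 8:T. ✗
8: successors {1, 4, 6, 7, 8}; <>~r there: 1:F, 4:T, 6:T, 7:T, 8:T. ✗
— 1 world.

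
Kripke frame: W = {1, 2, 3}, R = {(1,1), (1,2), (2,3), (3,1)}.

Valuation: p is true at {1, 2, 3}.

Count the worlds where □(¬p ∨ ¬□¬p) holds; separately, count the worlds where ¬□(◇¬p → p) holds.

3 and 0

For □(¬p ∨ ¬□¬p):
1: successors {1, 2}; ¬p ∨ ¬□¬p there: 1:T, 2:T. ✓
2: successors {3}; ¬p ∨ ¬□¬p there: 3:T. ✓
3: successors {1}; ¬p ∨ ¬□¬p there: 1:T. ✓
— 3 worlds.
For ¬□(◇¬p → p):
1: □(◇¬p → p) is T. ✗
2: □(◇¬p → p) is T. ✗
3: □(◇¬p → p) is T. ✗
— 0 worlds.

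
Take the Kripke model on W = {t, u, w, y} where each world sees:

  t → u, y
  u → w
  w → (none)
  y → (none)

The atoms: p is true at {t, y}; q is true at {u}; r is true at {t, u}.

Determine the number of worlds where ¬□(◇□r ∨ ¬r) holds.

0

t: □(◇□r ∨ ¬r) is T. ✗
u: □(◇□r ∨ ¬r) is T. ✗
w: □(◇□r ∨ ¬r) is T. ✗
y: □(◇□r ∨ ¬r) is T. ✗
Satisfying worlds: ∅.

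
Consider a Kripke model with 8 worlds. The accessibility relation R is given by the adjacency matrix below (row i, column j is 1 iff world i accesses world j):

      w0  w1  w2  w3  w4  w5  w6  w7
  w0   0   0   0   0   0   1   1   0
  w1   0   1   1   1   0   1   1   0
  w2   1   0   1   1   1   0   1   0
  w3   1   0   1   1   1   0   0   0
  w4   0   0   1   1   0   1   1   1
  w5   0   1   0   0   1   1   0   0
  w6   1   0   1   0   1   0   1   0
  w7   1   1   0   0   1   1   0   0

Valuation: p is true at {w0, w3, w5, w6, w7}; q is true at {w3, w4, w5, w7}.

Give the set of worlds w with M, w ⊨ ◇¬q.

w0: successors {w5, w6}; ¬q there: w5:F, w6:T. ✓
w1: successors {w1, w2, w3, w5, w6}; ¬q there: w1:T, w2:T, w3:F, w5:F, w6:T. ✓
w2: successors {w0, w2, w3, w4, w6}; ¬q there: w0:T, w2:T, w3:F, w4:F, w6:T. ✓
w3: successors {w0, w2, w3, w4}; ¬q there: w0:T, w2:T, w3:F, w4:F. ✓
w4: successors {w2, w3, w5, w6, w7}; ¬q there: w2:T, w3:F, w5:F, w6:T, w7:F. ✓
w5: successors {w1, w4, w5}; ¬q there: w1:T, w4:F, w5:F. ✓
w6: successors {w0, w2, w4, w6}; ¬q there: w0:T, w2:T, w4:F, w6:T. ✓
w7: successors {w0, w1, w4, w5}; ¬q there: w0:T, w1:T, w4:F, w5:F. ✓

{w0, w1, w2, w3, w4, w5, w6, w7}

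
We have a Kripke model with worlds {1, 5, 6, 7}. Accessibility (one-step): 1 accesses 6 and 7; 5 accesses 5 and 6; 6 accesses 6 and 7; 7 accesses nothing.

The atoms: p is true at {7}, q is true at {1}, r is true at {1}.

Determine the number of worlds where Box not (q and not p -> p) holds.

1

1: successors {6, 7}; not (q and not p -> p) there: 6:F, 7:F. ✗
5: successors {5, 6}; not (q and not p -> p) there: 5:F, 6:F. ✗
6: successors {6, 7}; not (q and not p -> p) there: 6:F, 7:F. ✗
7: no successors, so Box not (q and not p -> p) holds vacuously. ✓
Satisfying worlds: {7}.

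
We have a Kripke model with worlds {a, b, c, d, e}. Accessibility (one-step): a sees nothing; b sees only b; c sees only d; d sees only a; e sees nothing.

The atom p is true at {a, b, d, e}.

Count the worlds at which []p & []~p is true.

2

a: []p is T, []~p is T. ✓
b: []p is T, []~p is F. ✗
c: []p is T, []~p is F. ✗
d: []p is T, []~p is F. ✗
e: []p is T, []~p is T. ✓
Satisfying worlds: {a, e}.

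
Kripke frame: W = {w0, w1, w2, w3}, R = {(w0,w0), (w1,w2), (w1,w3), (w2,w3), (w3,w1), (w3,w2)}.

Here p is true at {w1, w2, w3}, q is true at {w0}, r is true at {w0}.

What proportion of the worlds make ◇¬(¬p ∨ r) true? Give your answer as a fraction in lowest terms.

3/4

w0: successors {w0}; ¬(¬p ∨ r) there: w0:F. ✗
w1: successors {w2, w3}; ¬(¬p ∨ r) there: w2:T, w3:T. ✓
w2: successors {w3}; ¬(¬p ∨ r) there: w3:T. ✓
w3: successors {w1, w2}; ¬(¬p ∨ r) there: w1:T, w2:T. ✓
That's 3 of 4 worlds, so 3/4.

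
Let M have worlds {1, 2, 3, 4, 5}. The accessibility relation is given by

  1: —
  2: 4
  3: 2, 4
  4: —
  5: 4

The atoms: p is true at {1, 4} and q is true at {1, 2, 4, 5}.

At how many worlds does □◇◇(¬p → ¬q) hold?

2

1: no successors, so □◇◇(¬p → ¬q) holds vacuously. ✓
2: successors {4}; ◇◇(¬p → ¬q) there: 4:F. ✗
3: successors {2, 4}; ◇◇(¬p → ¬q) there: 2:F, 4:F. ✗
4: no successors, so □◇◇(¬p → ¬q) holds vacuously. ✓
5: successors {4}; ◇◇(¬p → ¬q) there: 4:F. ✗
Satisfying worlds: {1, 4}.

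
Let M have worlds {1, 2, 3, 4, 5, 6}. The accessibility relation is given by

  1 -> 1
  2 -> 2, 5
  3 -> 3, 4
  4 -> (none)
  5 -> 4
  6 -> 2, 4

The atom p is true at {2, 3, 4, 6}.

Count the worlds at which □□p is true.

1: successors {1}; □p there: 1:F. ✗
2: successors {2, 5}; □p there: 2:F, 5:T. ✗
3: successors {3, 4}; □p there: 3:T, 4:T. ✓
4: no successors, so □□p holds vacuously. ✓
5: successors {4}; □p there: 4:T. ✓
6: successors {2, 4}; □p there: 2:F, 4:T. ✗
Satisfying worlds: {3, 4, 5}.

3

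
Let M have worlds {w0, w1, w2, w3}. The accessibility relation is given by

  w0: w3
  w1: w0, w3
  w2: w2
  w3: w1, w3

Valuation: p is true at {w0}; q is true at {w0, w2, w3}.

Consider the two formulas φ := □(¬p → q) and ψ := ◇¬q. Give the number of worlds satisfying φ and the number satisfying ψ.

For □(¬p → q):
w0: successors {w3}; ¬p → q there: w3:T. ✓
w1: successors {w0, w3}; ¬p → q there: w0:T, w3:T. ✓
w2: successors {w2}; ¬p → q there: w2:T. ✓
w3: successors {w1, w3}; ¬p → q there: w1:F, w3:T. ✗
— 3 worlds.
For ◇¬q:
w0: successors {w3}; ¬q there: w3:F. ✗
w1: successors {w0, w3}; ¬q there: w0:F, w3:F. ✗
w2: successors {w2}; ¬q there: w2:F. ✗
w3: successors {w1, w3}; ¬q there: w1:T, w3:F. ✓
— 1 world.

3 and 1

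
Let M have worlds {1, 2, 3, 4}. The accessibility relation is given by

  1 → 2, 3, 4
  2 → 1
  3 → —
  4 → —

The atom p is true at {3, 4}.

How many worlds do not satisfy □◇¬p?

1

1: successors {2, 3, 4}; ◇¬p there: 2:T, 3:F, 4:F. ✗
2: successors {1}; ◇¬p there: 1:T. ✓
3: no successors, so □◇¬p holds vacuously. ✓
4: no successors, so □◇¬p holds vacuously. ✓
Satisfying worlds: {2, 3, 4}.
So □◇¬p fails at the other 1 world.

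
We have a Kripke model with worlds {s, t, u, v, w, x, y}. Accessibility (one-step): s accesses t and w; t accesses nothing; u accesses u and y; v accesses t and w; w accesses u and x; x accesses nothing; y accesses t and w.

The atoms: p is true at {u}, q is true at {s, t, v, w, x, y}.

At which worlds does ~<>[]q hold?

{t, x}

s: <>[]q is T. ✗
t: <>[]q is F. ✓
u: <>[]q is T. ✗
v: <>[]q is T. ✗
w: <>[]q is T. ✗
x: <>[]q is F. ✓
y: <>[]q is T. ✗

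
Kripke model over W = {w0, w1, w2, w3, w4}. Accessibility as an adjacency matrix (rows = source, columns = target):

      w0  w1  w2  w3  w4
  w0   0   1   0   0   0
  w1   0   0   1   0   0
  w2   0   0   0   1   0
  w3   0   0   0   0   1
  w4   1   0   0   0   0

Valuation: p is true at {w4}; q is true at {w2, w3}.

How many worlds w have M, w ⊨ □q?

w0: successors {w1}; q there: w1:F. ✗
w1: successors {w2}; q there: w2:T. ✓
w2: successors {w3}; q there: w3:T. ✓
w3: successors {w4}; q there: w4:F. ✗
w4: successors {w0}; q there: w0:F. ✗
Satisfying worlds: {w1, w2}.

2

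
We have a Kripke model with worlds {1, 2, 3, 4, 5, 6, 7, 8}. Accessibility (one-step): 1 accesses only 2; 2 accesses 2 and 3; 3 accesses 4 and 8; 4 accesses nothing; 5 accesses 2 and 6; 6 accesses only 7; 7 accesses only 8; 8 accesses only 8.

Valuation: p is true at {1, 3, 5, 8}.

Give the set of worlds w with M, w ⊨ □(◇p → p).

1: successors {2}; ◇p → p there: 2:F. ✗
2: successors {2, 3}; ◇p → p there: 2:F, 3:T. ✗
3: successors {4, 8}; ◇p → p there: 4:T, 8:T. ✓
4: no successors, so □(◇p → p) holds vacuously. ✓
5: successors {2, 6}; ◇p → p there: 2:F, 6:T. ✗
6: successors {7}; ◇p → p there: 7:F. ✗
7: successors {8}; ◇p → p there: 8:T. ✓
8: successors {8}; ◇p → p there: 8:T. ✓

{3, 4, 7, 8}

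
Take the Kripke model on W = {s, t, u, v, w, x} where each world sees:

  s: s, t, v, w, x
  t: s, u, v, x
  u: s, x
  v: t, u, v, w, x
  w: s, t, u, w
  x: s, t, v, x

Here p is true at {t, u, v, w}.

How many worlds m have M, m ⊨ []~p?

s: successors {s, t, v, w, x}; ~p there: s:T, t:F, v:F, w:F, x:T. ✗
t: successors {s, u, v, x}; ~p there: s:T, u:F, v:F, x:T. ✗
u: successors {s, x}; ~p there: s:T, x:T. ✓
v: successors {t, u, v, w, x}; ~p there: t:F, u:F, v:F, w:F, x:T. ✗
w: successors {s, t, u, w}; ~p there: s:T, t:F, u:F, w:F. ✗
x: successors {s, t, v, x}; ~p there: s:T, t:F, v:F, x:T. ✗
Satisfying worlds: {u}.

1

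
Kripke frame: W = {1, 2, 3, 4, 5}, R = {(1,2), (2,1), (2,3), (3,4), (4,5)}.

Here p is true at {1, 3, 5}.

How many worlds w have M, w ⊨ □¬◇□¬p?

1: successors {2}; ¬◇□¬p there: 2:F. ✗
2: successors {1, 3}; ¬◇□¬p there: 1:T, 3:T. ✓
3: successors {4}; ¬◇□¬p there: 4:F. ✗
4: successors {5}; ¬◇□¬p there: 5:T. ✓
5: no successors, so □¬◇□¬p holds vacuously. ✓
Satisfying worlds: {2, 4, 5}.

3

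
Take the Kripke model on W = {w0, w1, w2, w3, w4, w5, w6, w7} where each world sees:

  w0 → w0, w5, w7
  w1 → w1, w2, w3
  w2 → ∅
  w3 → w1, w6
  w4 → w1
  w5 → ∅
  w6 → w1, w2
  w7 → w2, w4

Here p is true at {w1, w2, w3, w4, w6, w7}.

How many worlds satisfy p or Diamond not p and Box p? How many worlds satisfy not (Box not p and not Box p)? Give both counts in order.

6 and 8

For p or Diamond not p and Box p:
w0: p is F, Diamond not p and Box p is F. ✗
w1: p is T, Diamond not p and Box p is F. ✓
w2: p is T, Diamond not p and Box p is F. ✓
w3: p is T, Diamond not p and Box p is F. ✓
w4: p is T, Diamond not p and Box p is F. ✓
w5: p is F, Diamond not p and Box p is F. ✗
w6: p is T, Diamond not p and Box p is F. ✓
w7: p is T, Diamond not p and Box p is F. ✓
— 6 worlds.
For not (Box not p and not Box p):
w0: Box not p and not Box p is F. ✓
w1: Box not p and not Box p is F. ✓
w2: Box not p and not Box p is F. ✓
w3: Box not p and not Box p is F. ✓
w4: Box not p and not Box p is F. ✓
w5: Box not p and not Box p is F. ✓
w6: Box not p and not Box p is F. ✓
w7: Box not p and not Box p is F. ✓
— 8 worlds.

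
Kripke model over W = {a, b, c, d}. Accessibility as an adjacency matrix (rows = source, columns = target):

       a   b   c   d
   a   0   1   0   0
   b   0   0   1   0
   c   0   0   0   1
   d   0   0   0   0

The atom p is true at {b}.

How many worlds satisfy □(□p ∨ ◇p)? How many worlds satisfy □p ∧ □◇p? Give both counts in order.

2 and 1

For □(□p ∨ ◇p):
a: successors {b}; □p ∨ ◇p there: b:F. ✗
b: successors {c}; □p ∨ ◇p there: c:F. ✗
c: successors {d}; □p ∨ ◇p there: d:T. ✓
d: no successors, so □(□p ∨ ◇p) holds vacuously. ✓
— 2 worlds.
For □p ∧ □◇p:
a: □p is T, □◇p is F. ✗
b: □p is F, □◇p is F. ✗
c: □p is F, □◇p is F. ✗
d: □p is T, □◇p is T. ✓
— 1 world.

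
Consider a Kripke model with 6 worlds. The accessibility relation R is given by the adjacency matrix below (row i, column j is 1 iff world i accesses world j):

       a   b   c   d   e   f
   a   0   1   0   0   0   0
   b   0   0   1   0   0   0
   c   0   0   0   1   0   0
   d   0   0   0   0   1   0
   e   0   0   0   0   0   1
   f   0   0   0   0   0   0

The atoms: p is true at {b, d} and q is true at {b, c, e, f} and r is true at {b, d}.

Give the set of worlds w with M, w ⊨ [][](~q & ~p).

{e, f}

a: successors {b}; [](~q & ~p) there: b:F. ✗
b: successors {c}; [](~q & ~p) there: c:F. ✗
c: successors {d}; [](~q & ~p) there: d:F. ✗
d: successors {e}; [](~q & ~p) there: e:F. ✗
e: successors {f}; [](~q & ~p) there: f:T. ✓
f: no successors, so [][](~q & ~p) holds vacuously. ✓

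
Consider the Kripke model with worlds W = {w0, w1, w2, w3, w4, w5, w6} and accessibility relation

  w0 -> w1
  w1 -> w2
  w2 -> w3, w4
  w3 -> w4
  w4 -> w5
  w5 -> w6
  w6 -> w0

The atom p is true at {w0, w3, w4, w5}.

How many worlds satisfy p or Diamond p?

w0: p is T, Diamond p is F. ✓
w1: p is F, Diamond p is F. ✗
w2: p is F, Diamond p is T. ✓
w3: p is T, Diamond p is T. ✓
w4: p is T, Diamond p is T. ✓
w5: p is T, Diamond p is F. ✓
w6: p is F, Diamond p is T. ✓
Satisfying worlds: {w0, w2, w3, w4, w5, w6}.

6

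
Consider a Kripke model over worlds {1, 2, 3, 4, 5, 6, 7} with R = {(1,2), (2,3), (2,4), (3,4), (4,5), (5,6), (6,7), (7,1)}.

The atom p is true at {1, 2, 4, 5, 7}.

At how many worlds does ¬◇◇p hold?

1: ◇◇p is T. ✗
2: ◇◇p is T. ✗
3: ◇◇p is T. ✗
4: ◇◇p is F. ✓
5: ◇◇p is T. ✗
6: ◇◇p is T. ✗
7: ◇◇p is T. ✗
Satisfying worlds: {4}.

1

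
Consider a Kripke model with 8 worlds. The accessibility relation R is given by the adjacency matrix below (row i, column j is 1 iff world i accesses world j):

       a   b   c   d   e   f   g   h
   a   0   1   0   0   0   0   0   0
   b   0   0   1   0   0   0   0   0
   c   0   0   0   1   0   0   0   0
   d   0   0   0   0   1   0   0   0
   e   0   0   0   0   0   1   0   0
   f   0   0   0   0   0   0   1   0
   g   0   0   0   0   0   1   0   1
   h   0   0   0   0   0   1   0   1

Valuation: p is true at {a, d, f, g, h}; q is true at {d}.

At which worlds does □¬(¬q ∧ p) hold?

{a, b, c, d}

a: successors {b}; ¬(¬q ∧ p) there: b:T. ✓
b: successors {c}; ¬(¬q ∧ p) there: c:T. ✓
c: successors {d}; ¬(¬q ∧ p) there: d:T. ✓
d: successors {e}; ¬(¬q ∧ p) there: e:T. ✓
e: successors {f}; ¬(¬q ∧ p) there: f:F. ✗
f: successors {g}; ¬(¬q ∧ p) there: g:F. ✗
g: successors {f, h}; ¬(¬q ∧ p) there: f:F, h:F. ✗
h: successors {f, h}; ¬(¬q ∧ p) there: f:F, h:F. ✗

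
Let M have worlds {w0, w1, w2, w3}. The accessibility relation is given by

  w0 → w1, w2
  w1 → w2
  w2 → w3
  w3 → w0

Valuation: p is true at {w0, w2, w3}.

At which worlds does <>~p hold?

{w0}

w0: successors {w1, w2}; ~p there: w1:T, w2:F. ✓
w1: successors {w2}; ~p there: w2:F. ✗
w2: successors {w3}; ~p there: w3:F. ✗
w3: successors {w0}; ~p there: w0:F. ✗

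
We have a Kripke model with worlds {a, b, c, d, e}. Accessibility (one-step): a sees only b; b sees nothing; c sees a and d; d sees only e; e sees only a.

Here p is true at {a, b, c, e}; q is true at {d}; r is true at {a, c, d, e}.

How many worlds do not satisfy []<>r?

3

a: successors {b}; <>r there: b:F. ✗
b: no successors, so []<>r holds vacuously. ✓
c: successors {a, d}; <>r there: a:F, d:T. ✗
d: successors {e}; <>r there: e:T. ✓
e: successors {a}; <>r there: a:F. ✗
Satisfying worlds: {b, d}.
So []<>r fails at the other 3 worlds.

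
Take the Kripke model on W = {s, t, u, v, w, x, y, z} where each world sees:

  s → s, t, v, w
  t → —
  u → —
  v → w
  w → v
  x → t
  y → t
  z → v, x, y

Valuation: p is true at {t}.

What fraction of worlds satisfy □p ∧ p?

s: □p is F, p is F. ✗
t: □p is T, p is T. ✓
u: □p is T, p is F. ✗
v: □p is F, p is F. ✗
w: □p is F, p is F. ✗
x: □p is T, p is F. ✗
y: □p is T, p is F. ✗
z: □p is F, p is F. ✗
That's 1 of 8 worlds, so 1/8.

1/8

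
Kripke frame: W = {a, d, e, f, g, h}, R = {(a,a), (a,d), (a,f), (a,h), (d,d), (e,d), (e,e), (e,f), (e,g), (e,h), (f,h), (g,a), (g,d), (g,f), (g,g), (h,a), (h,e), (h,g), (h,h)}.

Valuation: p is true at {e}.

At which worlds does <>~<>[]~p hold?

a: successors {a, d, f, h}; ~<>[]~p there: a:F, d:F, f:T, h:F. ✓
d: successors {d}; ~<>[]~p there: d:F. ✗
e: successors {d, e, f, g, h}; ~<>[]~p there: d:F, e:F, f:T, g:F, h:F. ✓
f: successors {h}; ~<>[]~p there: h:F. ✗
g: successors {a, d, f, g}; ~<>[]~p there: a:F, d:F, f:T, g:F. ✓
h: successors {a, e, g, h}; ~<>[]~p there: a:F, e:F, g:F, h:F. ✗

{a, e, g}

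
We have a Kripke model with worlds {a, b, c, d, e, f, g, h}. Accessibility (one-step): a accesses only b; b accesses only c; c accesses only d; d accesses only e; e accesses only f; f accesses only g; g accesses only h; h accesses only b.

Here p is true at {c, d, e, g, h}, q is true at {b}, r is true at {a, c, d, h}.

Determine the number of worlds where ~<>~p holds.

a: <>~p is T. ✗
b: <>~p is F. ✓
c: <>~p is F. ✓
d: <>~p is F. ✓
e: <>~p is T. ✗
f: <>~p is F. ✓
g: <>~p is F. ✓
h: <>~p is T. ✗
Satisfying worlds: {b, c, d, f, g}.

5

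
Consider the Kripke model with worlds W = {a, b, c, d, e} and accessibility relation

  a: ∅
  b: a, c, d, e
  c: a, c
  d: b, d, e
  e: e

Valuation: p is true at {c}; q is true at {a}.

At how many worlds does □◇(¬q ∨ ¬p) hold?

a: no successors, so □◇(¬q ∨ ¬p) holds vacuously. ✓
b: successors {a, c, d, e}; ◇(¬q ∨ ¬p) there: a:F, c:T, d:T, e:T. ✗
c: successors {a, c}; ◇(¬q ∨ ¬p) there: a:F, c:T. ✗
d: successors {b, d, e}; ◇(¬q ∨ ¬p) there: b:T, d:T, e:T. ✓
e: successors {e}; ◇(¬q ∨ ¬p) there: e:T. ✓
Satisfying worlds: {a, d, e}.

3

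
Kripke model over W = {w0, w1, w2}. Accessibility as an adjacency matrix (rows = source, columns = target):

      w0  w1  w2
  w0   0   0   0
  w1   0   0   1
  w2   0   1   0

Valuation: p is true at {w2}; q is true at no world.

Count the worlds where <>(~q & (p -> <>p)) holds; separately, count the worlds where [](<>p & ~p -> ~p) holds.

1 and 3

For <>(~q & (p -> <>p)):
w0: no successors, so <>(~q & (p -> <>p)) fails. ✗
w1: successors {w2}; ~q & (p -> <>p) there: w2:F. ✗
w2: successors {w1}; ~q & (p -> <>p) there: w1:T. ✓
— 1 world.
For [](<>p & ~p -> ~p):
w0: no successors, so [](<>p & ~p -> ~p) holds vacuously. ✓
w1: successors {w2}; <>p & ~p -> ~p there: w2:T. ✓
w2: successors {w1}; <>p & ~p -> ~p there: w1:T. ✓
— 3 worlds.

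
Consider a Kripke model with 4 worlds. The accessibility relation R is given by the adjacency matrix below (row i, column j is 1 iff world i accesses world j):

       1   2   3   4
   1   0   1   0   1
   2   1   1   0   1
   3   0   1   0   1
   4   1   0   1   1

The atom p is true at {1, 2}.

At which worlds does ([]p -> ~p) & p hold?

1: []p -> ~p is T, p is T. ✓
2: []p -> ~p is T, p is T. ✓
3: []p -> ~p is T, p is F. ✗
4: []p -> ~p is T, p is F. ✗

{1, 2}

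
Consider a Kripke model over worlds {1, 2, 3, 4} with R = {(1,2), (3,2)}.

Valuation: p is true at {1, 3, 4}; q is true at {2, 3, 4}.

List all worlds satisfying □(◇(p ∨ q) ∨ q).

{1, 2, 3, 4}

1: successors {2}; ◇(p ∨ q) ∨ q there: 2:T. ✓
2: no successors, so □(◇(p ∨ q) ∨ q) holds vacuously. ✓
3: successors {2}; ◇(p ∨ q) ∨ q there: 2:T. ✓
4: no successors, so □(◇(p ∨ q) ∨ q) holds vacuously. ✓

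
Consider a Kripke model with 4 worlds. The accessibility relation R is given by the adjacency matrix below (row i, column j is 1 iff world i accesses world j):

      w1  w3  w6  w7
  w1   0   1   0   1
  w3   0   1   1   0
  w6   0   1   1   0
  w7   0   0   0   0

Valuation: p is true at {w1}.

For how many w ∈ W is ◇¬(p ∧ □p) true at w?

w1: successors {w3, w7}; ¬(p ∧ □p) there: w3:T, w7:T. ✓
w3: successors {w3, w6}; ¬(p ∧ □p) there: w3:T, w6:T. ✓
w6: successors {w3, w6}; ¬(p ∧ □p) there: w3:T, w6:T. ✓
w7: no successors, so ◇¬(p ∧ □p) fails. ✗
Satisfying worlds: {w1, w3, w6}.

3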